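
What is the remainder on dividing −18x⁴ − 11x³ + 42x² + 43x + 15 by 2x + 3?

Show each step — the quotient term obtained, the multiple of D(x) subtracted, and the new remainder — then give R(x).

R(x) = −9

Step 1: lead(−18x⁴ − 11x³ + 42x² + 43x + 15) ÷ lead(D) = −18x⁴ ÷ 2x = −9x³. Subtract (−9x³)·D = −18x⁴ − 27x³. Remainder: 16x³ + 42x² + 43x + 15.
Step 2: lead(16x³ + 42x² + 43x + 15) ÷ lead(D) = 16x³ ÷ 2x = 8x². Subtract (8x²)·D = 16x³ + 24x². Remainder: 18x² + 43x + 15.
Step 3: lead(18x² + 43x + 15) ÷ lead(D) = 18x² ÷ 2x = 9x. Subtract (9x)·D = 18x² + 27x. Remainder: 16x + 15.
Step 4: lead(16x + 15) ÷ lead(D) = 16x ÷ 2x = 8. Subtract (8)·D = 16x + 24. Remainder: −9.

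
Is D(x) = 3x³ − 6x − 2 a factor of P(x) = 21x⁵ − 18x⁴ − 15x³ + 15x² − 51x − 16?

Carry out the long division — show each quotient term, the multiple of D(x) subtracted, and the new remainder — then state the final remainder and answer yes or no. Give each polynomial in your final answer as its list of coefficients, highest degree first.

Step 1: lead(21x⁵ − 18x⁴ − 15x³ + 15x² − 51x − 16) ÷ lead(D) = 21x⁵ ÷ 3x³ = 7x². Subtract (7x²)·D = 21x⁵ − 42x³ − 14x². Remainder: −18x⁴ + 27x³ + 29x² − 51x − 16.
Step 2: lead(−18x⁴ + 27x³ + 29x² − 51x − 16) ÷ lead(D) = −18x⁴ ÷ 3x³ = −6x. Subtract (−6x)·D = −18x⁴ + 36x² + 12x. Remainder: 27x³ − 7x² − 63x − 16.
Step 3: lead(27x³ − 7x² − 63x − 16) ÷ lead(D) = 27x³ ÷ 3x³ = 9. Subtract (9)·D = 27x³ − 54x − 18. Remainder: −7x² − 9x + 2.

R = [-7, -9, 2], so D(x) is not a factor of P(x). no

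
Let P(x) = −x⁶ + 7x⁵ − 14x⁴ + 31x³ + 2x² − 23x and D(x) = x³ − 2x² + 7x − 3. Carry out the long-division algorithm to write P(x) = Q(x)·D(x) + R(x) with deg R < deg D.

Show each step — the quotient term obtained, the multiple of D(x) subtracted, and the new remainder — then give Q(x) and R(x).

Step 1: lead(−x⁶ + 7x⁵ − 14x⁴ + 31x³ + 2x² − 23x) ÷ lead(D) = −x⁶ ÷ x³ = −x³. Subtract (−x³)·D = −x⁶ + 2x⁵ − 7x⁴ + 3x³. Remainder: 5x⁵ − 7x⁴ + 28x³ + 2x² − 23x.
Step 2: lead(5x⁵ − 7x⁴ + 28x³ + 2x² − 23x) ÷ lead(D) = 5x⁵ ÷ x³ = 5x². Subtract (5x²)·D = 5x⁵ − 10x⁴ + 35x³ − 15x². Remainder: 3x⁴ − 7x³ + 17x² − 23x.
Step 3: lead(3x⁴ − 7x³ + 17x² − 23x) ÷ lead(D) = 3x⁴ ÷ x³ = 3x. Subtract (3x)·D = 3x⁴ − 6x³ + 21x² − 9x. Remainder: −x³ − 4x² − 14x.
Step 4: lead(−x³ − 4x² − 14x) ÷ lead(D) = −x³ ÷ x³ = −1. Subtract (−1)·D = −x³ + 2x² − 7x + 3. Remainder: −6x² − 7x − 3.

Q(x) = −x³ + 5x² + 3x − 1; R(x) = −6x² − 7x − 3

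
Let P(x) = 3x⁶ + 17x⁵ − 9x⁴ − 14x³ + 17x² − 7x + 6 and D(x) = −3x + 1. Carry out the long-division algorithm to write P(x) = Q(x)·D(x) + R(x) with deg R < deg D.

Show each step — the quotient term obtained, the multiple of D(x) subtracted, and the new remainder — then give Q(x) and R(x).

Q(x) = −x⁵ − 6x⁴ + x³ + 5x² − 4x + 1; R(x) = 5

Step 1: lead(3x⁶ + 17x⁵ − 9x⁴ − 14x³ + 17x² − 7x + 6) ÷ lead(D) = 3x⁶ ÷ −3x = −x⁵. Subtract (−x⁵)·D = 3x⁶ − x⁵. Remainder: 18x⁵ − 9x⁴ − 14x³ + 17x² − 7x + 6.
Step 2: lead(18x⁵ − 9x⁴ − 14x³ + 17x² − 7x + 6) ÷ lead(D) = 18x⁵ ÷ −3x = −6x⁴. Subtract (−6x⁴)·D = 18x⁵ − 6x⁴. Remainder: −3x⁴ − 14x³ + 17x² − 7x + 6.
Step 3: lead(−3x⁴ − 14x³ + 17x² − 7x + 6) ÷ lead(D) = −3x⁴ ÷ −3x = x³. Subtract (x³)·D = −3x⁴ + x³. Remainder: −15x³ + 17x² − 7x + 6.
Step 4: lead(−15x³ + 17x² − 7x + 6) ÷ lead(D) = −15x³ ÷ −3x = 5x². Subtract (5x²)·D = −15x³ + 5x². Remainder: 12x² − 7x + 6.
Step 5: lead(12x² − 7x + 6) ÷ lead(D) = 12x² ÷ −3x = −4x. Subtract (−4x)·D = 12x² − 4x. Remainder: −3x + 6.
Step 6: lead(−3x + 6) ÷ lead(D) = −3x ÷ −3x = 1. Subtract (1)·D = −3x + 1. Remainder: 5.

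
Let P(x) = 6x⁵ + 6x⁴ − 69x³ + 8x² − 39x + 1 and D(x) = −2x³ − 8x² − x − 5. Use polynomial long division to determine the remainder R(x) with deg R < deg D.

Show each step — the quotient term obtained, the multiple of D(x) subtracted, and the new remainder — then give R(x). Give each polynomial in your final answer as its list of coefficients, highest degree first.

R = [2, 6, 1]

Step 1: lead(6x⁵ + 6x⁴ − 69x³ + 8x² − 39x + 1) ÷ lead(D) = 6x⁵ ÷ −2x³ = −3x². Subtract (−3x²)·D = 6x⁵ + 24x⁴ + 3x³ + 15x². Remainder: −18x⁴ − 72x³ − 7x² − 39x + 1.
Step 2: lead(−18x⁴ − 72x³ − 7x² − 39x + 1) ÷ lead(D) = −18x⁴ ÷ −2x³ = 9x. Subtract (9x)·D = −18x⁴ − 72x³ − 9x² − 45x. Remainder: 2x² + 6x + 1.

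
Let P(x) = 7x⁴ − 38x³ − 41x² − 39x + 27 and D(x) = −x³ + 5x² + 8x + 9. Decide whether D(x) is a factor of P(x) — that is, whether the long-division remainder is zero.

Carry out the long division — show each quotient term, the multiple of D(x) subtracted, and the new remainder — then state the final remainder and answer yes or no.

R(x) = 0, so D(x) is a factor of P(x). yes

Step 1: lead(7x⁴ − 38x³ − 41x² − 39x + 27) ÷ lead(D) = 7x⁴ ÷ −x³ = −7x. Subtract (−7x)·D = 7x⁴ − 35x³ − 56x² − 63x. Remainder: −3x³ + 15x² + 24x + 27.
Step 2: lead(−3x³ + 15x² + 24x + 27) ÷ lead(D) = −3x³ ÷ −x³ = 3. Subtract (3)·D = −3x³ + 15x² + 24x + 27. Remainder: 0.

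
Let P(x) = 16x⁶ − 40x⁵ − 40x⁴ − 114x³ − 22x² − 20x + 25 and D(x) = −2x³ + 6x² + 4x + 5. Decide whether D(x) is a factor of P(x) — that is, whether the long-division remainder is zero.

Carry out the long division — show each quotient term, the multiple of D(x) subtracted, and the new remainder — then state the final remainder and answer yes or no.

R(x) = 0, so D(x) is a factor of P(x). yes

Step 1: lead(16x⁶ − 40x⁵ − 40x⁴ − 114x³ − 22x² − 20x + 25) ÷ lead(D) = 16x⁶ ÷ −2x³ = −8x³. Subtract (−8x³)·D = 16x⁶ − 48x⁵ − 32x⁴ − 40x³. Remainder: 8x⁵ − 8x⁴ − 74x³ − 22x² − 20x + 25.
Step 2: lead(8x⁵ − 8x⁴ − 74x³ − 22x² − 20x + 25) ÷ lead(D) = 8x⁵ ÷ −2x³ = −4x². Subtract (−4x²)·D = 8x⁵ − 24x⁴ − 16x³ − 20x². Remainder: 16x⁴ − 58x³ − 2x² − 20x + 25.
Step 3: lead(16x⁴ − 58x³ − 2x² − 20x + 25) ÷ lead(D) = 16x⁴ ÷ −2x³ = −8x. Subtract (−8x)·D = 16x⁴ − 48x³ − 32x² − 40x. Remainder: −10x³ + 30x² + 20x + 25.
Step 4: lead(−10x³ + 30x² + 20x + 25) ÷ lead(D) = −10x³ ÷ −2x³ = 5. Subtract (5)·D = −10x³ + 30x² + 20x + 25. Remainder: 0.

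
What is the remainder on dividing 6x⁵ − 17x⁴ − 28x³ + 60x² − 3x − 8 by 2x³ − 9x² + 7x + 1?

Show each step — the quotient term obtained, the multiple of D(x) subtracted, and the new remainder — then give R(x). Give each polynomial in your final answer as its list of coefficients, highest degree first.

R = [4, 6, -6]

Step 1: lead(6x⁵ − 17x⁴ − 28x³ + 60x² − 3x − 8) ÷ lead(D) = 6x⁵ ÷ 2x³ = 3x². Subtract (3x²)·D = 6x⁵ − 27x⁴ + 21x³ + 3x². Remainder: 10x⁴ − 49x³ + 57x² − 3x − 8.
Step 2: lead(10x⁴ − 49x³ + 57x² − 3x − 8) ÷ lead(D) = 10x⁴ ÷ 2x³ = 5x. Subtract (5x)·D = 10x⁴ − 45x³ + 35x² + 5x. Remainder: −4x³ + 22x² − 8x − 8.
Step 3: lead(−4x³ + 22x² − 8x − 8) ÷ lead(D) = −4x³ ÷ 2x³ = −2. Subtract (−2)·D = −4x³ + 18x² − 14x − 2. Remainder: 4x² + 6x − 6.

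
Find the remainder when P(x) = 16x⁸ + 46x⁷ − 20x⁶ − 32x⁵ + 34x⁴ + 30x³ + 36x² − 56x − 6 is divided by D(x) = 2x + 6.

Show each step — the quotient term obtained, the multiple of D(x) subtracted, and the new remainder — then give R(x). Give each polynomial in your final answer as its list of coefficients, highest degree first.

Step 1: lead(16x⁸ + 46x⁷ − 20x⁶ − 32x⁵ + 34x⁴ + 30x³ + 36x² − 56x − 6) ÷ lead(D) = 16x⁸ ÷ 2x = 8x⁷. Subtract (8x⁷)·D = 16x⁸ + 48x⁷. Remainder: −2x⁷ − 20x⁶ − 32x⁵ + 34x⁴ + 30x³ + 36x² − 56x − 6.
Step 2: lead(−2x⁷ − 20x⁶ − 32x⁵ + 34x⁴ + 30x³ + 36x² − 56x − 6) ÷ lead(D) = −2x⁷ ÷ 2x = −x⁶. Subtract (−x⁶)·D = −2x⁷ − 6x⁶. Remainder: −14x⁶ − 32x⁵ + 34x⁴ + 30x³ + 36x² − 56x − 6.
Step 3: lead(−14x⁶ − 32x⁵ + 34x⁴ + 30x³ + 36x² − 56x − 6) ÷ lead(D) = −14x⁶ ÷ 2x = −7x⁵. Subtract (−7x⁵)·D = −14x⁶ − 42x⁵. Remainder: 10x⁵ + 34x⁴ + 30x³ + 36x² − 56x − 6.
Step 4: lead(10x⁵ + 34x⁴ + 30x³ + 36x² − 56x − 6) ÷ lead(D) = 10x⁵ ÷ 2x = 5x⁴. Subtract (5x⁴)·D = 10x⁵ + 30x⁴. Remainder: 4x⁴ + 30x³ + 36x² − 56x − 6.
Step 5: lead(4x⁴ + 30x³ + 36x² − 56x − 6) ÷ lead(D) = 4x⁴ ÷ 2x = 2x³. Subtract (2x³)·D = 4x⁴ + 12x³. Remainder: 18x³ + 36x² − 56x − 6.
Step 6: lead(18x³ + 36x² − 56x − 6) ÷ lead(D) = 18x³ ÷ 2x = 9x². Subtract (9x²)·D = 18x³ + 54x². Remainder: −18x² − 56x − 6.
Step 7: lead(−18x² − 56x − 6) ÷ lead(D) = −18x² ÷ 2x = −9x. Subtract (−9x)·D = −18x² − 54x. Remainder: −2x − 6.
Step 8: lead(−2x − 6) ÷ lead(D) = −2x ÷ 2x = −1. Subtract (−1)·D = −2x − 6. Remainder: 0.

R = [0]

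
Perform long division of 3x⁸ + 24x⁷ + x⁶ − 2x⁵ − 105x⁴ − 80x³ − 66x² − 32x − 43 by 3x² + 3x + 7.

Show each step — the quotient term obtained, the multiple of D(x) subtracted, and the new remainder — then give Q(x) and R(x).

Q(x) = x⁶ + 7x⁵ − 9x⁴ − 8x³ − 6x² − 2x − 6; R(x) = −1

Step 1: lead(3x⁸ + 24x⁷ + x⁶ − 2x⁵ − 105x⁴ − 80x³ − 66x² − 32x − 43) ÷ lead(D) = 3x⁸ ÷ 3x² = x⁶. Subtract (x⁶)·D = 3x⁸ + 3x⁷ + 7x⁶. Remainder: 21x⁷ − 6x⁶ − 2x⁵ − 105x⁴ − 80x³ − 66x² − 32x − 43.
Step 2: lead(21x⁷ − 6x⁶ − 2x⁵ − 105x⁴ − 80x³ − 66x² − 32x − 43) ÷ lead(D) = 21x⁷ ÷ 3x² = 7x⁵. Subtract (7x⁵)·D = 21x⁷ + 21x⁶ + 49x⁵. Remainder: −27x⁶ − 51x⁵ − 105x⁴ − 80x³ − 66x² − 32x − 43.
Step 3: lead(−27x⁶ − 51x⁵ − 105x⁴ − 80x³ − 66x² − 32x − 43) ÷ lead(D) = −27x⁶ ÷ 3x² = −9x⁴. Subtract (−9x⁴)·D = −27x⁶ − 27x⁵ − 63x⁴. Remainder: −24x⁵ − 42x⁴ − 80x³ − 66x² − 32x − 43.
Step 4: lead(−24x⁵ − 42x⁴ − 80x³ − 66x² − 32x − 43) ÷ lead(D) = −24x⁵ ÷ 3x² = −8x³. Subtract (−8x³)·D = −24x⁵ − 24x⁴ − 56x³. Remainder: −18x⁴ − 24x³ − 66x² − 32x − 43.
Step 5: lead(−18x⁴ − 24x³ − 66x² − 32x − 43) ÷ lead(D) = −18x⁴ ÷ 3x² = −6x². Subtract (−6x²)·D = −18x⁴ − 18x³ − 42x². Remainder: −6x³ − 24x² − 32x − 43.
Step 6: lead(−6x³ − 24x² − 32x − 43) ÷ lead(D) = −6x³ ÷ 3x² = −2x. Subtract (−2x)·D = −6x³ − 6x² − 14x. Remainder: −18x² − 18x − 43.
Step 7: lead(−18x² − 18x − 43) ÷ lead(D) = −18x² ÷ 3x² = −6. Subtract (−6)·D = −18x² − 18x − 42. Remainder: −1.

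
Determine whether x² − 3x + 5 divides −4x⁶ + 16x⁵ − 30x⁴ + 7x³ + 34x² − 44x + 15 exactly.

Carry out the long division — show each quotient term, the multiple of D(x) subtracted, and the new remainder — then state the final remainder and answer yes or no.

R(x) = 0, so D(x) is a factor of P(x). yes

Step 1: lead(−4x⁶ + 16x⁵ − 30x⁴ + 7x³ + 34x² − 44x + 15) ÷ lead(D) = −4x⁶ ÷ x² = −4x⁴. Subtract (−4x⁴)·D = −4x⁶ + 12x⁵ − 20x⁴. Remainder: 4x⁵ − 10x⁴ + 7x³ + 34x² − 44x + 15.
Step 2: lead(4x⁵ − 10x⁴ + 7x³ + 34x² − 44x + 15) ÷ lead(D) = 4x⁵ ÷ x² = 4x³. Subtract (4x³)·D = 4x⁵ − 12x⁴ + 20x³. Remainder: 2x⁴ − 13x³ + 34x² − 44x + 15.
Step 3: lead(2x⁴ − 13x³ + 34x² − 44x + 15) ÷ lead(D) = 2x⁴ ÷ x² = 2x². Subtract (2x²)·D = 2x⁴ − 6x³ + 10x². Remainder: −7x³ + 24x² − 44x + 15.
Step 4: lead(−7x³ + 24x² − 44x + 15) ÷ lead(D) = −7x³ ÷ x² = −7x. Subtract (−7x)·D = −7x³ + 21x² − 35x. Remainder: 3x² − 9x + 15.
Step 5: lead(3x² − 9x + 15) ÷ lead(D) = 3x² ÷ x² = 3. Subtract (3)·D = 3x² − 9x + 15. Remainder: 0.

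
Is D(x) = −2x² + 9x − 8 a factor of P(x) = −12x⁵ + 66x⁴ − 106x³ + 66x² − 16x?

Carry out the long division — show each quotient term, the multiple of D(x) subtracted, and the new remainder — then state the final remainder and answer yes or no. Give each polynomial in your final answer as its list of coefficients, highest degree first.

R = [0], so D(x) is a factor of P(x). yes

Step 1: lead(−12x⁵ + 66x⁴ − 106x³ + 66x² − 16x) ÷ lead(D) = −12x⁵ ÷ −2x² = 6x³. Subtract (6x³)·D = −12x⁵ + 54x⁴ − 48x³. Remainder: 12x⁴ − 58x³ + 66x² − 16x.
Step 2: lead(12x⁴ − 58x³ + 66x² − 16x) ÷ lead(D) = 12x⁴ ÷ −2x² = −6x². Subtract (−6x²)·D = 12x⁴ − 54x³ + 48x². Remainder: −4x³ + 18x² − 16x.
Step 3: lead(−4x³ + 18x² − 16x) ÷ lead(D) = −4x³ ÷ −2x² = 2x. Subtract (2x)·D = −4x³ + 18x² − 16x. Remainder: 0.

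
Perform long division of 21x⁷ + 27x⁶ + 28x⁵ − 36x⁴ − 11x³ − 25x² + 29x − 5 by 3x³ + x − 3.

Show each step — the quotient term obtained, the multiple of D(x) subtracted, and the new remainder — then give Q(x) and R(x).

Step 1: lead(21x⁷ + 27x⁶ + 28x⁵ − 36x⁴ − 11x³ − 25x² + 29x − 5) ÷ lead(D) = 21x⁷ ÷ 3x³ = 7x⁴. Subtract (7x⁴)·D = 21x⁷ + 7x⁵ − 21x⁴. Remainder: 27x⁶ + 21x⁵ − 15x⁴ − 11x³ − 25x² + 29x − 5.
Step 2: lead(27x⁶ + 21x⁵ − 15x⁴ − 11x³ − 25x² + 29x − 5) ÷ lead(D) = 27x⁶ ÷ 3x³ = 9x³. Subtract (9x³)·D = 27x⁶ + 9x⁴ − 27x³. Remainder: 21x⁵ − 24x⁴ + 16x³ − 25x² + 29x − 5.
Step 3: lead(21x⁵ − 24x⁴ + 16x³ − 25x² + 29x − 5) ÷ lead(D) = 21x⁵ ÷ 3x³ = 7x². Subtract (7x²)·D = 21x⁵ + 7x³ − 21x². Remainder: −24x⁴ + 9x³ − 4x² + 29x − 5.
Step 4: lead(−24x⁴ + 9x³ − 4x² + 29x − 5) ÷ lead(D) = −24x⁴ ÷ 3x³ = −8x. Subtract (−8x)·D = −24x⁴ − 8x² + 24x. Remainder: 9x³ + 4x² + 5x − 5.
Step 5: lead(9x³ + 4x² + 5x − 5) ÷ lead(D) = 9x³ ÷ 3x³ = 3. Subtract (3)·D = 9x³ + 3x − 9. Remainder: 4x² + 2x + 4.

Q(x) = 7x⁴ + 9x³ + 7x² − 8x + 3; R(x) = 4x² + 2x + 4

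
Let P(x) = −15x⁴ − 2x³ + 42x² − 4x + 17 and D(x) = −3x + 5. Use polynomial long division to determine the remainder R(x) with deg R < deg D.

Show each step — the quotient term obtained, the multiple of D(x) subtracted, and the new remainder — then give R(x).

Step 1: lead(−15x⁴ − 2x³ + 42x² − 4x + 17) ÷ lead(D) = −15x⁴ ÷ −3x = 5x³. Subtract (5x³)·D = −15x⁴ + 25x³. Remainder: −27x³ + 42x² − 4x + 17.
Step 2: lead(−27x³ + 42x² − 4x + 17) ÷ lead(D) = −27x³ ÷ −3x = 9x². Subtract (9x²)·D = −27x³ + 45x². Remainder: −3x² − 4x + 17.
Step 3: lead(−3x² − 4x + 17) ÷ lead(D) = −3x² ÷ −3x = x. Subtract (x)·D = −3x² + 5x. Remainder: −9x + 17.
Step 4: lead(−9x + 17) ÷ lead(D) = −9x ÷ −3x = 3. Subtract (3)·D = −9x + 15. Remainder: 2.

R(x) = 2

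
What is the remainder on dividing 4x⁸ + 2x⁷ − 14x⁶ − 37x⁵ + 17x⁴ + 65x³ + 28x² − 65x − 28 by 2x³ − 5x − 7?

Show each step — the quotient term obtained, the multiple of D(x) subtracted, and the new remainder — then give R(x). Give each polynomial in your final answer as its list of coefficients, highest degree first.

R = [-1, -7]

Step 1: lead(4x⁸ + 2x⁷ − 14x⁶ − 37x⁵ + 17x⁴ + 65x³ + 28x² − 65x − 28) ÷ lead(D) = 4x⁸ ÷ 2x³ = 2x⁵. Subtract (2x⁵)·D = 4x⁸ − 10x⁶ − 14x⁵. Remainder: 2x⁷ − 4x⁶ − 23x⁵ + 17x⁴ + 65x³ + 28x² − 65x − 28.
Step 2: lead(2x⁷ − 4x⁶ − 23x⁵ + 17x⁴ + 65x³ + 28x² − 65x − 28) ÷ lead(D) = 2x⁷ ÷ 2x³ = x⁴. Subtract (x⁴)·D = 2x⁷ − 5x⁵ − 7x⁴. Remainder: −4x⁶ − 18x⁵ + 24x⁴ + 65x³ + 28x² − 65x − 28.
Step 3: lead(−4x⁶ − 18x⁵ + 24x⁴ + 65x³ + 28x² − 65x − 28) ÷ lead(D) = −4x⁶ ÷ 2x³ = −2x³. Subtract (−2x³)·D = −4x⁶ + 10x⁴ + 14x³. Remainder: −18x⁵ + 14x⁴ + 51x³ + 28x² − 65x − 28.
Step 4: lead(−18x⁵ + 14x⁴ + 51x³ + 28x² − 65x − 28) ÷ lead(D) = −18x⁵ ÷ 2x³ = −9x². Subtract (−9x²)·D = −18x⁵ + 45x³ + 63x². Remainder: 14x⁴ + 6x³ − 35x² − 65x − 28.
Step 5: lead(14x⁴ + 6x³ − 35x² − 65x − 28) ÷ lead(D) = 14x⁴ ÷ 2x³ = 7x. Subtract (7x)·D = 14x⁴ − 35x² − 49x. Remainder: 6x³ − 16x − 28.
Step 6: lead(6x³ − 16x − 28) ÷ lead(D) = 6x³ ÷ 2x³ = 3. Subtract (3)·D = 6x³ − 15x − 21. Remainder: −x − 7.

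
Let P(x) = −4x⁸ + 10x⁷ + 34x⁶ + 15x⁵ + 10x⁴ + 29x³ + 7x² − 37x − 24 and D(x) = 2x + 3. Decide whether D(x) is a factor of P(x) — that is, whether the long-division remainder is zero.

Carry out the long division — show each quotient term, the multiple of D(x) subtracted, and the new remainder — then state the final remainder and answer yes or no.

Step 1: lead(−4x⁸ + 10x⁷ + 34x⁶ + 15x⁵ + 10x⁴ + 29x³ + 7x² − 37x − 24) ÷ lead(D) = −4x⁸ ÷ 2x = −2x⁷. Subtract (−2x⁷)·D = −4x⁸ − 6x⁷. Remainder: 16x⁷ + 34x⁶ + 15x⁵ + 10x⁴ + 29x³ + 7x² − 37x − 24.
Step 2: lead(16x⁷ + 34x⁶ + 15x⁵ + 10x⁴ + 29x³ + 7x² − 37x − 24) ÷ lead(D) = 16x⁷ ÷ 2x = 8x⁶. Subtract (8x⁶)·D = 16x⁷ + 24x⁶. Remainder: 10x⁶ + 15x⁵ + 10x⁴ + 29x³ + 7x² − 37x − 24.
Step 3: lead(10x⁶ + 15x⁵ + 10x⁴ + 29x³ + 7x² − 37x − 24) ÷ lead(D) = 10x⁶ ÷ 2x = 5x⁵. Subtract (5x⁵)·D = 10x⁶ + 15x⁵. Remainder: 10x⁴ + 29x³ + 7x² − 37x − 24.
Step 4: lead(10x⁴ + 29x³ + 7x² − 37x − 24) ÷ lead(D) = 10x⁴ ÷ 2x = 5x³. Subtract (5x³)·D = 10x⁴ + 15x³. Remainder: 14x³ + 7x² − 37x − 24.
Step 5: lead(14x³ + 7x² − 37x − 24) ÷ lead(D) = 14x³ ÷ 2x = 7x². Subtract (7x²)·D = 14x³ + 21x². Remainder: −14x² − 37x − 24.
Step 6: lead(−14x² − 37x − 24) ÷ lead(D) = −14x² ÷ 2x = −7x. Subtract (−7x)·D = −14x² − 21x. Remainder: −16x − 24.
Step 7: lead(−16x − 24) ÷ lead(D) = −16x ÷ 2x = −8. Subtract (−8)·D = −16x − 24. Remainder: 0.

R(x) = 0, so D(x) is a factor of P(x). yes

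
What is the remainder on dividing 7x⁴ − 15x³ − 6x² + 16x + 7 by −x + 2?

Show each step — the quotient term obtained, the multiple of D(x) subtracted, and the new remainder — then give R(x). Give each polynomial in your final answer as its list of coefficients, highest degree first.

Step 1: lead(7x⁴ − 15x³ − 6x² + 16x + 7) ÷ lead(D) = 7x⁴ ÷ −x = −7x³. Subtract (−7x³)·D = 7x⁴ − 14x³. Remainder: −x³ − 6x² + 16x + 7.
Step 2: lead(−x³ − 6x² + 16x + 7) ÷ lead(D) = −x³ ÷ −x = x². Subtract (x²)·D = −x³ + 2x². Remainder: −8x² + 16x + 7.
Step 3: lead(−8x² + 16x + 7) ÷ lead(D) = −8x² ÷ −x = 8x. Subtract (8x)·D = −8x² + 16x. Remainder: 7.

R = [7]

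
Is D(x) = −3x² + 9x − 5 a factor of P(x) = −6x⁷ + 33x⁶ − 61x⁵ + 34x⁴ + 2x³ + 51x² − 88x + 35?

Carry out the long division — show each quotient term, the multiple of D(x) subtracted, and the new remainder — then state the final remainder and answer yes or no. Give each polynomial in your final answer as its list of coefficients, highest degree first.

Step 1: lead(−6x⁷ + 33x⁶ − 61x⁵ + 34x⁴ + 2x³ + 51x² − 88x + 35) ÷ lead(D) = −6x⁷ ÷ −3x² = 2x⁵. Subtract (2x⁵)·D = −6x⁷ + 18x⁶ − 10x⁵. Remainder: 15x⁶ − 51x⁵ + 34x⁴ + 2x³ + 51x² − 88x + 35.
Step 2: lead(15x⁶ − 51x⁵ + 34x⁴ + 2x³ + 51x² − 88x + 35) ÷ lead(D) = 15x⁶ ÷ −3x² = −5x⁴. Subtract (−5x⁴)·D = 15x⁶ − 45x⁵ + 25x⁴. Remainder: −6x⁵ + 9x⁴ + 2x³ + 51x² − 88x + 35.
Step 3: lead(−6x⁵ + 9x⁴ + 2x³ + 51x² − 88x + 35) ÷ lead(D) = −6x⁵ ÷ −3x² = 2x³. Subtract (2x³)·D = −6x⁵ + 18x⁴ − 10x³. Remainder: −9x⁴ + 12x³ + 51x² − 88x + 35.
Step 4: lead(−9x⁴ + 12x³ + 51x² − 88x + 35) ÷ lead(D) = −9x⁴ ÷ −3x² = 3x². Subtract (3x²)·D = −9x⁴ + 27x³ − 15x². Remainder: −15x³ + 66x² − 88x + 35.
Step 5: lead(−15x³ + 66x² − 88x + 35) ÷ lead(D) = −15x³ ÷ −3x² = 5x. Subtract (5x)·D = −15x³ + 45x² − 25x. Remainder: 21x² − 63x + 35.
Step 6: lead(21x² − 63x + 35) ÷ lead(D) = 21x² ÷ −3x² = −7. Subtract (−7)·D = 21x² − 63x + 35. Remainder: 0.

R = [0], so D(x) is a factor of P(x). yes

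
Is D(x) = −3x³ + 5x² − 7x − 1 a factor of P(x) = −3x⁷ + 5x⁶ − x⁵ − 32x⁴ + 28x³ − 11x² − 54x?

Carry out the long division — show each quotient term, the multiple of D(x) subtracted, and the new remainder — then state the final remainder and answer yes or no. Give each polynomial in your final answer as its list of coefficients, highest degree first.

R = [1, 2, 7], so D(x) is not a factor of P(x). no

Step 1: lead(−3x⁷ + 5x⁶ − x⁵ − 32x⁴ + 28x³ − 11x² − 54x) ÷ lead(D) = −3x⁷ ÷ −3x³ = x⁴. Subtract (x⁴)·D = −3x⁷ + 5x⁶ − 7x⁵ − x⁴. Remainder: 6x⁵ − 31x⁴ + 28x³ − 11x² − 54x.
Step 2: lead(6x⁵ − 31x⁴ + 28x³ − 11x² − 54x) ÷ lead(D) = 6x⁵ ÷ −3x³ = −2x². Subtract (−2x²)·D = 6x⁵ − 10x⁴ + 14x³ + 2x². Remainder: −21x⁴ + 14x³ − 13x² − 54x.
Step 3: lead(−21x⁴ + 14x³ − 13x² − 54x) ÷ lead(D) = −21x⁴ ÷ −3x³ = 7x. Subtract (7x)·D = −21x⁴ + 35x³ − 49x² − 7x. Remainder: −21x³ + 36x² − 47x.
Step 4: lead(−21x³ + 36x² − 47x) ÷ lead(D) = −21x³ ÷ −3x³ = 7. Subtract (7)·D = −21x³ + 35x² − 49x − 7. Remainder: x² + 2x + 7.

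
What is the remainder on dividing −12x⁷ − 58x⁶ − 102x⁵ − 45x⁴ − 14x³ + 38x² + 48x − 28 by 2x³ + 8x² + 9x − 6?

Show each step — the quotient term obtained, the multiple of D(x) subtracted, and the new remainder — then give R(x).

R(x) = −4

Step 1: lead(−12x⁷ − 58x⁶ − 102x⁵ − 45x⁴ − 14x³ + 38x² + 48x − 28) ÷ lead(D) = −12x⁷ ÷ 2x³ = −6x⁴. Subtract (−6x⁴)·D = −12x⁷ − 48x⁶ − 54x⁵ + 36x⁴. Remainder: −10x⁶ − 48x⁵ − 81x⁴ − 14x³ + 38x² + 48x − 28.
Step 2: lead(−10x⁶ − 48x⁵ − 81x⁴ − 14x³ + 38x² + 48x − 28) ÷ lead(D) = −10x⁶ ÷ 2x³ = −5x³. Subtract (−5x³)·D = −10x⁶ − 40x⁵ − 45x⁴ + 30x³. Remainder: −8x⁵ − 36x⁴ − 44x³ + 38x² + 48x − 28.
Step 3: lead(−8x⁵ − 36x⁴ − 44x³ + 38x² + 48x − 28) ÷ lead(D) = −8x⁵ ÷ 2x³ = −4x². Subtract (−4x²)·D = −8x⁵ − 32x⁴ − 36x³ + 24x². Remainder: −4x⁴ − 8x³ + 14x² + 48x − 28.
Step 4: lead(−4x⁴ − 8x³ + 14x² + 48x − 28) ÷ lead(D) = −4x⁴ ÷ 2x³ = −2x. Subtract (−2x)·D = −4x⁴ − 16x³ − 18x² + 12x. Remainder: 8x³ + 32x² + 36x − 28.
Step 5: lead(8x³ + 32x² + 36x − 28) ÷ lead(D) = 8x³ ÷ 2x³ = 4. Subtract (4)·D = 8x³ + 32x² + 36x − 24. Remainder: −4.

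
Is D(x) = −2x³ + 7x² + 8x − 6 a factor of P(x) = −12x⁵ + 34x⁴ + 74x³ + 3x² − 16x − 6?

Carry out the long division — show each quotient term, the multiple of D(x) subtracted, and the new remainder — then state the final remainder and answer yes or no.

Step 1: lead(−12x⁵ + 34x⁴ + 74x³ + 3x² − 16x − 6) ÷ lead(D) = −12x⁵ ÷ −2x³ = 6x². Subtract (6x²)·D = −12x⁵ + 42x⁴ + 48x³ − 36x². Remainder: −8x⁴ + 26x³ + 39x² − 16x − 6.
Step 2: lead(−8x⁴ + 26x³ + 39x² − 16x − 6) ÷ lead(D) = −8x⁴ ÷ −2x³ = 4x. Subtract (4x)·D = −8x⁴ + 28x³ + 32x² − 24x. Remainder: −2x³ + 7x² + 8x − 6.
Step 3: lead(−2x³ + 7x² + 8x − 6) ÷ lead(D) = −2x³ ÷ −2x³ = 1. Subtract (1)·D = −2x³ + 7x² + 8x − 6. Remainder: 0.

R(x) = 0, so D(x) is a factor of P(x). yes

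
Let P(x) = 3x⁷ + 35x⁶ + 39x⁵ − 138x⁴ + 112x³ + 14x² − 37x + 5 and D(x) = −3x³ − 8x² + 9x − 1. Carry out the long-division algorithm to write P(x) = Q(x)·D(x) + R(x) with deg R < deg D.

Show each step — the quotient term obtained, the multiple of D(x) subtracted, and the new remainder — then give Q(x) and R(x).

Step 1: lead(3x⁷ + 35x⁶ + 39x⁵ − 138x⁴ + 112x³ + 14x² − 37x + 5) ÷ lead(D) = 3x⁷ ÷ −3x³ = −x⁴. Subtract (−x⁴)·D = 3x⁷ + 8x⁶ − 9x⁵ + x⁴. Remainder: 27x⁶ + 48x⁵ − 139x⁴ + 112x³ + 14x² − 37x + 5.
Step 2: lead(27x⁶ + 48x⁵ − 139x⁴ + 112x³ + 14x² − 37x + 5) ÷ lead(D) = 27x⁶ ÷ −3x³ = −9x³. Subtract (−9x³)·D = 27x⁶ + 72x⁵ − 81x⁴ + 9x³. Remainder: −24x⁵ − 58x⁴ + 103x³ + 14x² − 37x + 5.
Step 3: lead(−24x⁵ − 58x⁴ + 103x³ + 14x² − 37x + 5) ÷ lead(D) = −24x⁵ ÷ −3x³ = 8x². Subtract (8x²)·D = −24x⁵ − 64x⁴ + 72x³ − 8x². Remainder: 6x⁴ + 31x³ + 22x² − 37x + 5.
Step 4: lead(6x⁴ + 31x³ + 22x² − 37x + 5) ÷ lead(D) = 6x⁴ ÷ −3x³ = −2x. Subtract (−2x)·D = 6x⁴ + 16x³ − 18x² + 2x. Remainder: 15x³ + 40x² − 39x + 5.
Step 5: lead(15x³ + 40x² − 39x + 5) ÷ lead(D) = 15x³ ÷ −3x³ = −5. Subtract (−5)·D = 15x³ + 40x² − 45x + 5. Remainder: 6x.

Q(x) = −x⁴ − 9x³ + 8x² − 2x − 5; R(x) = 6x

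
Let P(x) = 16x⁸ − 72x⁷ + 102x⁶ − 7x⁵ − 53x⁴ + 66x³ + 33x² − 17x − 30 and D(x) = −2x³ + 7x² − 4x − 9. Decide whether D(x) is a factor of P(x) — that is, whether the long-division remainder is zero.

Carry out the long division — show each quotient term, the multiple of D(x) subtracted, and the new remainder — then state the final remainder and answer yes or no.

R(x) = 8x + 6, so D(x) is not a factor of P(x). no

Step 1: lead(16x⁸ − 72x⁷ + 102x⁶ − 7x⁵ − 53x⁴ + 66x³ + 33x² − 17x − 30) ÷ lead(D) = 16x⁸ ÷ −2x³ = −8x⁵. Subtract (−8x⁵)·D = 16x⁸ − 56x⁷ + 32x⁶ + 72x⁵. Remainder: −16x⁷ + 70x⁶ − 79x⁵ − 53x⁴ + 66x³ + 33x² − 17x − 30.
Step 2: lead(−16x⁷ + 70x⁶ − 79x⁵ − 53x⁴ + 66x³ + 33x² − 17x − 30) ÷ lead(D) = −16x⁷ ÷ −2x³ = 8x⁴. Subtract (8x⁴)·D = −16x⁷ + 56x⁶ − 32x⁵ − 72x⁴. Remainder: 14x⁶ − 47x⁵ + 19x⁴ + 66x³ + 33x² − 17x − 30.
Step 3: lead(14x⁶ − 47x⁵ + 19x⁴ + 66x³ + 33x² − 17x − 30) ÷ lead(D) = 14x⁶ ÷ −2x³ = −7x³. Subtract (−7x³)·D = 14x⁶ − 49x⁵ + 28x⁴ + 63x³. Remainder: 2x⁵ − 9x⁴ + 3x³ + 33x² − 17x − 30.
Step 4: lead(2x⁵ − 9x⁴ + 3x³ + 33x² − 17x − 30) ÷ lead(D) = 2x⁵ ÷ −2x³ = −x². Subtract (−x²)·D = 2x⁵ − 7x⁴ + 4x³ + 9x². Remainder: −2x⁴ − x³ + 24x² − 17x − 30.
Step 5: lead(−2x⁴ − x³ + 24x² − 17x − 30) ÷ lead(D) = −2x⁴ ÷ −2x³ = x. Subtract (x)·D = −2x⁴ + 7x³ − 4x² − 9x. Remainder: −8x³ + 28x² − 8x − 30.
Step 6: lead(−8x³ + 28x² − 8x − 30) ÷ lead(D) = −8x³ ÷ −2x³ = 4. Subtract (4)·D = −8x³ + 28x² − 16x − 36. Remainder: 8x + 6.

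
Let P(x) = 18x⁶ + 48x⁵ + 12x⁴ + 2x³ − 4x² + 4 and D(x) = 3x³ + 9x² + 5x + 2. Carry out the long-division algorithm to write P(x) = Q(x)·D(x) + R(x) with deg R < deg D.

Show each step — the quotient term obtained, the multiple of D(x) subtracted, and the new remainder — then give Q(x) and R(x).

Q(x) = 6x³ − 2x²; R(x) = 4

Step 1: lead(18x⁶ + 48x⁵ + 12x⁴ + 2x³ − 4x² + 4) ÷ lead(D) = 18x⁶ ÷ 3x³ = 6x³. Subtract (6x³)·D = 18x⁶ + 54x⁵ + 30x⁴ + 12x³. Remainder: −6x⁵ − 18x⁴ − 10x³ − 4x² + 4.
Step 2: lead(−6x⁵ − 18x⁴ − 10x³ − 4x² + 4) ÷ lead(D) = −6x⁵ ÷ 3x³ = −2x². Subtract (−2x²)·D = −6x⁵ − 18x⁴ − 10x³ − 4x². Remainder: 4.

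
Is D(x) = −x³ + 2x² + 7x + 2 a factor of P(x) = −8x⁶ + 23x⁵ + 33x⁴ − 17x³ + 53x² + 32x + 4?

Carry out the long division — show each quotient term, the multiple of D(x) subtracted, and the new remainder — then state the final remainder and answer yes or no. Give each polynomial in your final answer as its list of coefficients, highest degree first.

Step 1: lead(−8x⁶ + 23x⁵ + 33x⁴ − 17x³ + 53x² + 32x + 4) ÷ lead(D) = −8x⁶ ÷ −x³ = 8x³. Subtract (8x³)·D = −8x⁶ + 16x⁵ + 56x⁴ + 16x³. Remainder: 7x⁵ − 23x⁴ − 33x³ + 53x² + 32x + 4.
Step 2: lead(7x⁵ − 23x⁴ − 33x³ + 53x² + 32x + 4) ÷ lead(D) = 7x⁵ ÷ −x³ = −7x². Subtract (−7x²)·D = 7x⁵ − 14x⁴ − 49x³ − 14x². Remainder: −9x⁴ + 16x³ + 67x² + 32x + 4.
Step 3: lead(−9x⁴ + 16x³ + 67x² + 32x + 4) ÷ lead(D) = −9x⁴ ÷ −x³ = 9x. Subtract (9x)·D = −9x⁴ + 18x³ + 63x² + 18x. Remainder: −2x³ + 4x² + 14x + 4.
Step 4: lead(−2x³ + 4x² + 14x + 4) ÷ lead(D) = −2x³ ÷ −x³ = 2. Subtract (2)·D = −2x³ + 4x² + 14x + 4. Remainder: 0.

R = [0], so D(x) is a factor of P(x). yes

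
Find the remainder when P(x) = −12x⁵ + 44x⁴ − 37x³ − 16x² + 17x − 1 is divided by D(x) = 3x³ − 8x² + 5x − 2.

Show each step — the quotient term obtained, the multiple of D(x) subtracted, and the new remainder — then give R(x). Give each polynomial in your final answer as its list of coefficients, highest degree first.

Step 1: lead(−12x⁵ + 44x⁴ − 37x³ − 16x² + 17x − 1) ÷ lead(D) = −12x⁵ ÷ 3x³ = −4x². Subtract (−4x²)·D = −12x⁵ + 32x⁴ − 20x³ + 8x². Remainder: 12x⁴ − 17x³ − 24x² + 17x − 1.
Step 2: lead(12x⁴ − 17x³ − 24x² + 17x − 1) ÷ lead(D) = 12x⁴ ÷ 3x³ = 4x. Subtract (4x)·D = 12x⁴ − 32x³ + 20x² − 8x. Remainder: 15x³ − 44x² + 25x − 1.
Step 3: lead(15x³ − 44x² + 25x − 1) ÷ lead(D) = 15x³ ÷ 3x³ = 5. Subtract (5)·D = 15x³ − 40x² + 25x − 10. Remainder: −4x² + 9.

R = [-4, 0, 9]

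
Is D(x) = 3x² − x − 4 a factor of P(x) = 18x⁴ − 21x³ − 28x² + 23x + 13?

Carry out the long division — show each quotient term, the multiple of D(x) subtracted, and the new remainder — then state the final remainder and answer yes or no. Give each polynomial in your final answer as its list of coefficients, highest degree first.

Step 1: lead(18x⁴ − 21x³ − 28x² + 23x + 13) ÷ lead(D) = 18x⁴ ÷ 3x² = 6x². Subtract (6x²)·D = 18x⁴ − 6x³ − 24x². Remainder: −15x³ − 4x² + 23x + 13.
Step 2: lead(−15x³ − 4x² + 23x + 13) ÷ lead(D) = −15x³ ÷ 3x² = −5x. Subtract (−5x)·D = −15x³ + 5x² + 20x. Remainder: −9x² + 3x + 13.
Step 3: lead(−9x² + 3x + 13) ÷ lead(D) = −9x² ÷ 3x² = −3. Subtract (−3)·D = −9x² + 3x + 12. Remainder: 1.

R = [1], so D(x) is not a factor of P(x). no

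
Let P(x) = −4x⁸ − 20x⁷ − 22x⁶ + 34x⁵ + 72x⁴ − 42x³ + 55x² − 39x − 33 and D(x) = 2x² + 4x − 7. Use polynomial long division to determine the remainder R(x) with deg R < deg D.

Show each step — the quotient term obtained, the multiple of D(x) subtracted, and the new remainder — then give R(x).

R(x) = 9

Step 1: lead(−4x⁸ − 20x⁷ − 22x⁶ + 34x⁵ + 72x⁴ − 42x³ + 55x² − 39x − 33) ÷ lead(D) = −4x⁸ ÷ 2x² = −2x⁶. Subtract (−2x⁶)·D = −4x⁸ − 8x⁷ + 14x⁶. Remainder: −12x⁷ − 36x⁶ + 34x⁵ + 72x⁴ − 42x³ + 55x² − 39x − 33.
Step 2: lead(−12x⁷ − 36x⁶ + 34x⁵ + 72x⁴ − 42x³ + 55x² − 39x − 33) ÷ lead(D) = −12x⁷ ÷ 2x² = −6x⁵. Subtract (−6x⁵)·D = −12x⁷ − 24x⁶ + 42x⁵. Remainder: −12x⁶ − 8x⁵ + 72x⁴ − 42x³ + 55x² − 39x − 33.
Step 3: lead(−12x⁶ − 8x⁵ + 72x⁴ − 42x³ + 55x² − 39x − 33) ÷ lead(D) = −12x⁶ ÷ 2x² = −6x⁴. Subtract (−6x⁴)·D = −12x⁶ − 24x⁵ + 42x⁴. Remainder: 16x⁵ + 30x⁴ − 42x³ + 55x² − 39x − 33.
Step 4: lead(16x⁵ + 30x⁴ − 42x³ + 55x² − 39x − 33) ÷ lead(D) = 16x⁵ ÷ 2x² = 8x³. Subtract (8x³)·D = 16x⁵ + 32x⁴ − 56x³. Remainder: −2x⁴ + 14x³ + 55x² − 39x − 33.
Step 5: lead(−2x⁴ + 14x³ + 55x² − 39x − 33) ÷ lead(D) = −2x⁴ ÷ 2x² = −x². Subtract (−x²)·D = −2x⁴ − 4x³ + 7x². Remainder: 18x³ + 48x² − 39x − 33.
Step 6: lead(18x³ + 48x² − 39x − 33) ÷ lead(D) = 18x³ ÷ 2x² = 9x. Subtract (9x)·D = 18x³ + 36x² − 63x. Remainder: 12x² + 24x − 33.
Step 7: lead(12x² + 24x − 33) ÷ lead(D) = 12x² ÷ 2x² = 6. Subtract (6)·D = 12x² + 24x − 42. Remainder: 9.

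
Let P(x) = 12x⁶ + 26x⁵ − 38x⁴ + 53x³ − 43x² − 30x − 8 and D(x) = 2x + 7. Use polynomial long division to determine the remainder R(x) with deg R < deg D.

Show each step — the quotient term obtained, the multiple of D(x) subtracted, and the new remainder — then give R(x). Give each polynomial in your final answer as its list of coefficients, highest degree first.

Step 1: lead(12x⁶ + 26x⁵ − 38x⁴ + 53x³ − 43x² − 30x − 8) ÷ lead(D) = 12x⁶ ÷ 2x = 6x⁵. Subtract (6x⁵)·D = 12x⁶ + 42x⁵. Remainder: −16x⁵ − 38x⁴ + 53x³ − 43x² − 30x − 8.
Step 2: lead(−16x⁵ − 38x⁴ + 53x³ − 43x² − 30x − 8) ÷ lead(D) = −16x⁵ ÷ 2x = −8x⁴. Subtract (−8x⁴)·D = −16x⁵ − 56x⁴. Remainder: 18x⁴ + 53x³ − 43x² − 30x − 8.
Step 3: lead(18x⁴ + 53x³ − 43x² − 30x − 8) ÷ lead(D) = 18x⁴ ÷ 2x = 9x³. Subtract (9x³)·D = 18x⁴ + 63x³. Remainder: −10x³ − 43x² − 30x − 8.
Step 4: lead(−10x³ − 43x² − 30x − 8) ÷ lead(D) = −10x³ ÷ 2x = −5x². Subtract (−5x²)·D = −10x³ − 35x². Remainder: −8x² − 30x − 8.
Step 5: lead(−8x² − 30x − 8) ÷ lead(D) = −8x² ÷ 2x = −4x. Subtract (−4x)·D = −8x² − 28x. Remainder: −2x − 8.
Step 6: lead(−2x − 8) ÷ lead(D) = −2x ÷ 2x = −1. Subtract (−1)·D = −2x − 7. Remainder: −1.

R = [-1]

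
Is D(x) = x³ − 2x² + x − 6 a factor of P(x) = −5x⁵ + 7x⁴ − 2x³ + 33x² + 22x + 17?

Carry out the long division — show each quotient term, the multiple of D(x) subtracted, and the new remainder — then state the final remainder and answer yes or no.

Step 1: lead(−5x⁵ + 7x⁴ − 2x³ + 33x² + 22x + 17) ÷ lead(D) = −5x⁵ ÷ x³ = −5x². Subtract (−5x²)·D = −5x⁵ + 10x⁴ − 5x³ + 30x². Remainder: −3x⁴ + 3x³ + 3x² + 22x + 17.
Step 2: lead(−3x⁴ + 3x³ + 3x² + 22x + 17) ÷ lead(D) = −3x⁴ ÷ x³ = −3x. Subtract (−3x)·D = −3x⁴ + 6x³ − 3x² + 18x. Remainder: −3x³ + 6x² + 4x + 17.
Step 3: lead(−3x³ + 6x² + 4x + 17) ÷ lead(D) = −3x³ ÷ x³ = −3. Subtract (−3)·D = −3x³ + 6x² − 3x + 18. Remainder: 7x − 1.

R(x) = 7x − 1, so D(x) is not a factor of P(x). no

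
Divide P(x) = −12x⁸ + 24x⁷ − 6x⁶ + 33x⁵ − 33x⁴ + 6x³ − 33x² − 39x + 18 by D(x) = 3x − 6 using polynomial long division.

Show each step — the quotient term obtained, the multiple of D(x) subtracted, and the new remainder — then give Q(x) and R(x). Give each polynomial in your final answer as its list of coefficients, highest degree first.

Step 1: lead(−12x⁸ + 24x⁷ − 6x⁶ + 33x⁵ − 33x⁴ + 6x³ − 33x² − 39x + 18) ÷ lead(D) = −12x⁸ ÷ 3x = −4x⁷. Subtract (−4x⁷)·D = −12x⁸ + 24x⁷. Remainder: −6x⁶ + 33x⁵ − 33x⁴ + 6x³ − 33x² − 39x + 18.
Step 2: lead(−6x⁶ + 33x⁵ − 33x⁴ + 6x³ − 33x² − 39x + 18) ÷ lead(D) = −6x⁶ ÷ 3x = −2x⁵. Subtract (−2x⁵)·D = −6x⁶ + 12x⁵. Remainder: 21x⁵ − 33x⁴ + 6x³ − 33x² − 39x + 18.
Step 3: lead(21x⁵ − 33x⁴ + 6x³ − 33x² − 39x + 18) ÷ lead(D) = 21x⁵ ÷ 3x = 7x⁴. Subtract (7x⁴)·D = 21x⁵ − 42x⁴. Remainder: 9x⁴ + 6x³ − 33x² − 39x + 18.
Step 4: lead(9x⁴ + 6x³ − 33x² − 39x + 18) ÷ lead(D) = 9x⁴ ÷ 3x = 3x³. Subtract (3x³)·D = 9x⁴ − 18x³. Remainder: 24x³ − 33x² − 39x + 18.
Step 5: lead(24x³ − 33x² − 39x + 18) ÷ lead(D) = 24x³ ÷ 3x = 8x². Subtract (8x²)·D = 24x³ − 48x². Remainder: 15x² − 39x + 18.
Step 6: lead(15x² − 39x + 18) ÷ lead(D) = 15x² ÷ 3x = 5x. Subtract (5x)·D = 15x² − 30x. Remainder: −9x + 18.
Step 7: lead(−9x + 18) ÷ lead(D) = −9x ÷ 3x = −3. Subtract (−3)·D = −9x + 18. Remainder: 0.

Q = [-4, 0, -2, 7, 3, 8, 5, -3]; R = [0]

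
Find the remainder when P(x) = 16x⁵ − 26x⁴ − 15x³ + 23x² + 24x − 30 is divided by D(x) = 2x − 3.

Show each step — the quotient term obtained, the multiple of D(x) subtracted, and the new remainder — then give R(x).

Step 1: lead(16x⁵ − 26x⁴ − 15x³ + 23x² + 24x − 30) ÷ lead(D) = 16x⁵ ÷ 2x = 8x⁴. Subtract (8x⁴)·D = 16x⁵ − 24x⁴. Remainder: −2x⁴ − 15x³ + 23x² + 24x − 30.
Step 2: lead(−2x⁴ − 15x³ + 23x² + 24x − 30) ÷ lead(D) = −2x⁴ ÷ 2x = −x³. Subtract (−x³)·D = −2x⁴ + 3x³. Remainder: −18x³ + 23x² + 24x − 30.
Step 3: lead(−18x³ + 23x² + 24x − 30) ÷ lead(D) = −18x³ ÷ 2x = −9x². Subtract (−9x²)·D = −18x³ + 27x². Remainder: −4x² + 24x − 30.
Step 4: lead(−4x² + 24x − 30) ÷ lead(D) = −4x² ÷ 2x = −2x. Subtract (−2x)·D = −4x² + 6x. Remainder: 18x − 30.
Step 5: lead(18x − 30) ÷ lead(D) = 18x ÷ 2x = 9. Subtract (9)·D = 18x − 27. Remainder: −3.

R(x) = −3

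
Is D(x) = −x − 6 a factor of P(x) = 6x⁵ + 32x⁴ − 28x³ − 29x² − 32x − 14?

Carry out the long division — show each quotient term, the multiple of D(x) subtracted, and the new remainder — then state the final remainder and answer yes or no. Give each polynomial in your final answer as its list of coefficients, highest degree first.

Step 1: lead(6x⁵ + 32x⁴ − 28x³ − 29x² − 32x − 14) ÷ lead(D) = 6x⁵ ÷ −x = −6x⁴. Subtract (−6x⁴)·D = 6x⁵ + 36x⁴. Remainder: −4x⁴ − 28x³ − 29x² − 32x − 14.
Step 2: lead(−4x⁴ − 28x³ − 29x² − 32x − 14) ÷ lead(D) = −4x⁴ ÷ −x = 4x³. Subtract (4x³)·D = −4x⁴ − 24x³. Remainder: −4x³ − 29x² − 32x − 14.
Step 3: lead(−4x³ − 29x² − 32x − 14) ÷ lead(D) = −4x³ ÷ −x = 4x². Subtract (4x²)·D = −4x³ − 24x². Remainder: −5x² − 32x − 14.
Step 4: lead(−5x² − 32x − 14) ÷ lead(D) = −5x² ÷ −x = 5x. Subtract (5x)·D = −5x² − 30x. Remainder: −2x − 14.
Step 5: lead(−2x − 14) ÷ lead(D) = −2x ÷ −x = 2. Subtract (2)·D = −2x − 12. Remainder: −2.

R = [-2], so D(x) is not a factor of P(x). no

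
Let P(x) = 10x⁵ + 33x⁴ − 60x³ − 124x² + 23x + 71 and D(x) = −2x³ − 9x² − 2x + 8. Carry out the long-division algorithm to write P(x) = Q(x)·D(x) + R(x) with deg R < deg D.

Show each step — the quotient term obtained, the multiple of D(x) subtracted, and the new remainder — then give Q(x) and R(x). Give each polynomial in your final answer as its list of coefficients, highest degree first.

Step 1: lead(10x⁵ + 33x⁴ − 60x³ − 124x² + 23x + 71) ÷ lead(D) = 10x⁵ ÷ −2x³ = −5x². Subtract (−5x²)·D = 10x⁵ + 45x⁴ + 10x³ − 40x². Remainder: −12x⁴ − 70x³ − 84x² + 23x + 71.
Step 2: lead(−12x⁴ − 70x³ − 84x² + 23x + 71) ÷ lead(D) = −12x⁴ ÷ −2x³ = 6x. Subtract (6x)·D = −12x⁴ − 54x³ − 12x² + 48x. Remainder: −16x³ − 72x² − 25x + 71.
Step 3: lead(−16x³ − 72x² − 25x + 71) ÷ lead(D) = −16x³ ÷ −2x³ = 8. Subtract (8)·D = −16x³ − 72x² − 16x + 64. Remainder: −9x + 7.

Q = [-5, 6, 8]; R = [-9, 7]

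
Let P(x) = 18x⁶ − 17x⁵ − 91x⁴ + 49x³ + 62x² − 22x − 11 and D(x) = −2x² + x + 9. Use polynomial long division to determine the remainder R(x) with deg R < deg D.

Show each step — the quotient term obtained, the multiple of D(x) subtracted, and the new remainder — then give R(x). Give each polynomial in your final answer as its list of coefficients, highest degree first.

R = [6, -2]

Step 1: lead(18x⁶ − 17x⁵ − 91x⁴ + 49x³ + 62x² − 22x − 11) ÷ lead(D) = 18x⁶ ÷ −2x² = −9x⁴. Subtract (−9x⁴)·D = 18x⁶ − 9x⁵ − 81x⁴. Remainder: −8x⁵ − 10x⁴ + 49x³ + 62x² − 22x − 11.
Step 2: lead(−8x⁵ − 10x⁴ + 49x³ + 62x² − 22x − 11) ÷ lead(D) = −8x⁵ ÷ −2x² = 4x³. Subtract (4x³)·D = −8x⁵ + 4x⁴ + 36x³. Remainder: −14x⁴ + 13x³ + 62x² − 22x − 11.
Step 3: lead(−14x⁴ + 13x³ + 62x² − 22x − 11) ÷ lead(D) = −14x⁴ ÷ −2x² = 7x². Subtract (7x²)·D = −14x⁴ + 7x³ + 63x². Remainder: 6x³ − x² − 22x − 11.
Step 4: lead(6x³ − x² − 22x − 11) ÷ lead(D) = 6x³ ÷ −2x² = −3x. Subtract (−3x)·D = 6x³ − 3x² − 27x. Remainder: 2x² + 5x − 11.
Step 5: lead(2x² + 5x − 11) ÷ lead(D) = 2x² ÷ −2x² = −1. Subtract (−1)·D = 2x² − x − 9. Remainder: 6x − 2.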